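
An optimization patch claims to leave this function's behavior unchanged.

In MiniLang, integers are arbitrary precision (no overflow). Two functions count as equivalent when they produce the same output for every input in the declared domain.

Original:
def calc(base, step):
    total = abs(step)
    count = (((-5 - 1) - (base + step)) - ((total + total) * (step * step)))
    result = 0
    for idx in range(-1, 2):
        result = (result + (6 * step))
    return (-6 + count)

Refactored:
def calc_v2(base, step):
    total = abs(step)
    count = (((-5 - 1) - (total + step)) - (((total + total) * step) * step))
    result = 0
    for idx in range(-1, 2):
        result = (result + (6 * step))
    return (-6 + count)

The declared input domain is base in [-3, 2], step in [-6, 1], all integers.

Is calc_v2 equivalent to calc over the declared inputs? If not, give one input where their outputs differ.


Input base=-3, step=-6: -435 from calc versus -444 from calc_v2.
verdict: not equivalent; witness: base=-3, step=-6


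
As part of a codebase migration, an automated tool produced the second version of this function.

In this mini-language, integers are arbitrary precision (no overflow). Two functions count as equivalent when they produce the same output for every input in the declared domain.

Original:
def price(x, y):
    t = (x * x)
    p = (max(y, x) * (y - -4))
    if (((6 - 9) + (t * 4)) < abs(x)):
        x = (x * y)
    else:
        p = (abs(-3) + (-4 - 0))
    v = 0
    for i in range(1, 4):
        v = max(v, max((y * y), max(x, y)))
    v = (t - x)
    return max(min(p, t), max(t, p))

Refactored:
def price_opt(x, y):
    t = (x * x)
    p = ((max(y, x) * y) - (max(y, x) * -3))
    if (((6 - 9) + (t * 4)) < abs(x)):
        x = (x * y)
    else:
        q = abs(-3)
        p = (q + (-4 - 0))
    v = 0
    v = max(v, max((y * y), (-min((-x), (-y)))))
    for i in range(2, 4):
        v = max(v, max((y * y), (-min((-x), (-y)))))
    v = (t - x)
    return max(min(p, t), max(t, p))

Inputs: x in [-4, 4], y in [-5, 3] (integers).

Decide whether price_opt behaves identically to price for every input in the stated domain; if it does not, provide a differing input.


On input x=0, y=1, price returns 5 while price_opt returns 4.
verdict: not equivalent; witness: x=0, y=1


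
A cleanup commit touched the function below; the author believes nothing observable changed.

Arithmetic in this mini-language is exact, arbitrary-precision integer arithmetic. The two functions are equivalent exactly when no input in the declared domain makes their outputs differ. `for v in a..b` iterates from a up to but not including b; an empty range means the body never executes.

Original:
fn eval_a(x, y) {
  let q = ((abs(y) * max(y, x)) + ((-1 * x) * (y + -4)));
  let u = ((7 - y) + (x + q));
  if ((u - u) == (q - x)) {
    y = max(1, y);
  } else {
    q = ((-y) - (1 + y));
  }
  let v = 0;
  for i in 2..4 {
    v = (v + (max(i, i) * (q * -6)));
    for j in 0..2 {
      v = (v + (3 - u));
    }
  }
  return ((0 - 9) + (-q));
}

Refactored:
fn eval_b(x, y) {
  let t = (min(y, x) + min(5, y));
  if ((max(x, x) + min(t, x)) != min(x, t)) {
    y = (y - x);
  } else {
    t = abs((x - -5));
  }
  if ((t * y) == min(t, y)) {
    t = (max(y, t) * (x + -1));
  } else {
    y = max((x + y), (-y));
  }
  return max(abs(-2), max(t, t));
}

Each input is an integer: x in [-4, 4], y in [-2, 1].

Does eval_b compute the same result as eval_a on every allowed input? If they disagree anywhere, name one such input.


Take x=-4, y=-2.
eval_a: q=-28, then u=-23, then ((u - u) == (q - x)) is false, then q=3, then v=0, then (i=2), then v=-36, then (j=0), then v=-10, then (j=1), then v=16, then (i=3), then v=-38, then (j=0), then v=-12, then (j=1), then v=14, then returns -12
eval_b: t=-6, then ((max(x, x) + min(t, x)) != min(x, t)) is true, then y=2, then ((t * y) == min(t, y)) is false, then y=-2, then returns 2
-12 and 2 differ, so these are not the same function on this domain.
verdict: not equivalent; witness: x=-4, y=-2


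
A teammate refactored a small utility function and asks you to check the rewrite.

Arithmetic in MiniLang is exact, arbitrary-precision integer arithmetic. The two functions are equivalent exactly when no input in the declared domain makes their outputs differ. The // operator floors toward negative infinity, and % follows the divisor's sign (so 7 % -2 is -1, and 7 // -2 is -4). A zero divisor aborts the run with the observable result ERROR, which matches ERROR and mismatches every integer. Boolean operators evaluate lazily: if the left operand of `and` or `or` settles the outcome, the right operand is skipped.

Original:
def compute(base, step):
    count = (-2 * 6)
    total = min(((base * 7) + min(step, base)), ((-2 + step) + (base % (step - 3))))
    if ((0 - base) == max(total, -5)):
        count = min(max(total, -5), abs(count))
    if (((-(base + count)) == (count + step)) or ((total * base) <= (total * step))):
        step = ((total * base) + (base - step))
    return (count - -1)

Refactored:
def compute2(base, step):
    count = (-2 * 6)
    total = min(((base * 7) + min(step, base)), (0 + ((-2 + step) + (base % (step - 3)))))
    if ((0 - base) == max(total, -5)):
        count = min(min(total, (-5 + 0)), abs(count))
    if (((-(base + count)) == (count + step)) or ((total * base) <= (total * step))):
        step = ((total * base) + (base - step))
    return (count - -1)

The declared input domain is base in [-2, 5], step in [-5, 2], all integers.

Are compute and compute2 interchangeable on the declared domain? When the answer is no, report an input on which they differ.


Try base=0, step=2.
compute: count := -12 | total := 0 | ((0 - base) == max(total, -5)): true | count := 0 | (((-(base + count)) == (count + step)) or ((total * base) <= (total * step))): true | step := -2 | result 1
compute2: count := -12 | total := 0 | ((0 - base) == max(total, -5)): true | count := -5 | (((-(base + count)) == (count + step)) or ((total * base) <= (total * step))): true | step := -2 | result -4
1 and -4 differ, so these are not the same function on this domain.
verdict: not equivalent; witness: base=0, step=2


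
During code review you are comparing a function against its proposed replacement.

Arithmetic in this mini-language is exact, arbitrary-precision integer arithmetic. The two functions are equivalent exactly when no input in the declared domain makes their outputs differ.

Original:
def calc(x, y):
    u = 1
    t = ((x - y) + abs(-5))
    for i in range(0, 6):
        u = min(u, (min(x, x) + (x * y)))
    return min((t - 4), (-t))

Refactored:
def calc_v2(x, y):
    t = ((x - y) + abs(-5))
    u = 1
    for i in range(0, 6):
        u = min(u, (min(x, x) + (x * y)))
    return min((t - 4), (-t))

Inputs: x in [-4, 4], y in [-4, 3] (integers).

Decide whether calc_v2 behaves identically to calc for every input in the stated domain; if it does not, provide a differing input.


The two versions differ — the changes include same computation, different form.
Tracing x=-3, y=0: calc: u=1, then t=2, then (i=0), then u=-3, then (i=1), then u=-3, then (i=2), then u=-3, then (i=3), then u=-3, then (i=4), then u=-3, then (i=5), then u=-3, then returns -2 | calc_v2: t=2, then u=1, then (i=0), then u=-3, then (i=1), then u=-3, then (i=2), then u=-3, then (i=3), then u=-3, then (i=4), then u=-3, then (i=5), then u=-3, then returns -2 — matching result -2.
Every one of the 72 inputs gives matching results.
verdict: equivalent


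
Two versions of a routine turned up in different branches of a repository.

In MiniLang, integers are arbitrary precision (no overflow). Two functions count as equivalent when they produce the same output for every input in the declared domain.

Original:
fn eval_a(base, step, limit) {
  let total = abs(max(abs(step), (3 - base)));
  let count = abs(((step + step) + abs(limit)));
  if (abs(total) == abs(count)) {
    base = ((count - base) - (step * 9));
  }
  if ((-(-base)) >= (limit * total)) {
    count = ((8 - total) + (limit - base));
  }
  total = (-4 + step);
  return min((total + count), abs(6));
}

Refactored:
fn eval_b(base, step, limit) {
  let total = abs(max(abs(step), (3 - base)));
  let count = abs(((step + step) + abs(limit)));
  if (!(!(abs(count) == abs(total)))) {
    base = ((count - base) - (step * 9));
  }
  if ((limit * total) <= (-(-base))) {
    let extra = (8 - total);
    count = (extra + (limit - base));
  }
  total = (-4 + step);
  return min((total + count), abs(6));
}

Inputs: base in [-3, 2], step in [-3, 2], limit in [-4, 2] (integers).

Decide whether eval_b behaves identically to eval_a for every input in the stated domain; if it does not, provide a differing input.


This is a faithful refactor — boolean connective usage differs; and statement counts differ; and local variable names differ; and comparison usage differs, but the computed results match everywhere.
Tracing base=-2, step=-3, limit=-2: eval_a: total = 5; count = 4; (abs(total) == abs(count)) -> false; ((-(-base)) >= (limit * total)) -> true; count = 3; total = -7; return -4 | eval_b: total = 5; count = 4; (!(!(abs(count) == abs(total)))) -> false; ((limit * total) <= (-(-base))) -> true; extra = 3; count = 3; total = -7; return -4 — matching result -4.
Every one of the 252 inputs gives matching results.
verdict: equivalent


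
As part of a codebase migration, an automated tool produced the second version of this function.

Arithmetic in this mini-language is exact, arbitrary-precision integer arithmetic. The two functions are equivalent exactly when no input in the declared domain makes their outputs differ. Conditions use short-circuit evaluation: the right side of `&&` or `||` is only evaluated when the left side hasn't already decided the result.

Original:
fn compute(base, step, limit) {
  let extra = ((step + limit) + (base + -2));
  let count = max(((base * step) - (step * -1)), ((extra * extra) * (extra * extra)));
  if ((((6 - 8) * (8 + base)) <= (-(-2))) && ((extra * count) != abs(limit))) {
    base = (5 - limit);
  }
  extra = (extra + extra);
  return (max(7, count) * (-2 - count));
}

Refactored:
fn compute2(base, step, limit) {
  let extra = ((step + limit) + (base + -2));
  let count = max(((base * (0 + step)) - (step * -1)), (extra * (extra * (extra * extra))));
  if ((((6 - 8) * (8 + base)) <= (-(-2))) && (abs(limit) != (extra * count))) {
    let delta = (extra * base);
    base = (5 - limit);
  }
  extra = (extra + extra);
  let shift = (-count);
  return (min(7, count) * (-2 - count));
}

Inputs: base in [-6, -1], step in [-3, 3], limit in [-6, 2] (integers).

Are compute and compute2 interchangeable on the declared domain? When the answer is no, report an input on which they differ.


Input base=-6, step=-3, limit=-6: -6975924483 from compute versus -584661 from compute2.
verdict: not equivalent; witness: base=-6, step=-3, limit=-6


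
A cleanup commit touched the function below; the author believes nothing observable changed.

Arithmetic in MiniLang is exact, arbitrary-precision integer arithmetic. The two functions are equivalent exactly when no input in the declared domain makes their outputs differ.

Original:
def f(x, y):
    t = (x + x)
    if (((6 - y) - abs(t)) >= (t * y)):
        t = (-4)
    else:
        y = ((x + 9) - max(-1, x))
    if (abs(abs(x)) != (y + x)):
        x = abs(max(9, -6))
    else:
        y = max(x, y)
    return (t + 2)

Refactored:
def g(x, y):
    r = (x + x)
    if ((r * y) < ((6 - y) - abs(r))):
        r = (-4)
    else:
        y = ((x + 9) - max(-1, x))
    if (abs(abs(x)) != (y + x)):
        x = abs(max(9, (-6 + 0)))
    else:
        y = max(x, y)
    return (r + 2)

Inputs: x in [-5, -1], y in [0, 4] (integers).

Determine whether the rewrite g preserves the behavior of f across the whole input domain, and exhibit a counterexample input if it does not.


The rewrite breaks on x=-3, y=0, where the results are -2 and -4.
f: t = -6; (((6 - y) - abs(t)) >= (t * y)) -> true; t = -4; (abs(abs(x)) != (y + x)) -> true; x = 9; return -2
g: r = -6; ((r * y) < ((6 - y) - abs(r))) -> false; y = 7; (abs(abs(x)) != (y + x)) -> true; x = 9; return -4
verdict: not equivalent; witness: x=-3, y=0


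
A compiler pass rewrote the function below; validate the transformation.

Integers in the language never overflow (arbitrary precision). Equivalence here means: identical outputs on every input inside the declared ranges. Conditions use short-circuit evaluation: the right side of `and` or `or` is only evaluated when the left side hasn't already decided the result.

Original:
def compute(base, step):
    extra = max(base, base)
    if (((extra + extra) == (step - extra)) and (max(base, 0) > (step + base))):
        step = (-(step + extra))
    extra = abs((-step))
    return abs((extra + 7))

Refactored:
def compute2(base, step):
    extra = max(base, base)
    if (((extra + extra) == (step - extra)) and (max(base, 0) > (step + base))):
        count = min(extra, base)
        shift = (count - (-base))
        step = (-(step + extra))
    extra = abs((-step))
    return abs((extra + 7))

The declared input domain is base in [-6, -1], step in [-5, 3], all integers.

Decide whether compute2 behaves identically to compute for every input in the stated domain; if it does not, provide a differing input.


Reading the diff, among the changes: arithmetic usage differs, plus local variable names differ, plus statement counts differ, plus min/max/abs usage differs.
Spot check at base=-4, step=0 — compute: extra = -4; (((extra + extra) == (step - extra)) and (max(base, 0) > (step + base))) -> false; extra = 0; return 7. compute2: extra = -4; (((extra + extra) == (step - extra)) and (max(base, 0) > (step + base))) -> false; extra = 0; return 7. Both give 7.
Checked all 54 inputs in the declared domain: the outputs agree on every one.
verdict: equivalent


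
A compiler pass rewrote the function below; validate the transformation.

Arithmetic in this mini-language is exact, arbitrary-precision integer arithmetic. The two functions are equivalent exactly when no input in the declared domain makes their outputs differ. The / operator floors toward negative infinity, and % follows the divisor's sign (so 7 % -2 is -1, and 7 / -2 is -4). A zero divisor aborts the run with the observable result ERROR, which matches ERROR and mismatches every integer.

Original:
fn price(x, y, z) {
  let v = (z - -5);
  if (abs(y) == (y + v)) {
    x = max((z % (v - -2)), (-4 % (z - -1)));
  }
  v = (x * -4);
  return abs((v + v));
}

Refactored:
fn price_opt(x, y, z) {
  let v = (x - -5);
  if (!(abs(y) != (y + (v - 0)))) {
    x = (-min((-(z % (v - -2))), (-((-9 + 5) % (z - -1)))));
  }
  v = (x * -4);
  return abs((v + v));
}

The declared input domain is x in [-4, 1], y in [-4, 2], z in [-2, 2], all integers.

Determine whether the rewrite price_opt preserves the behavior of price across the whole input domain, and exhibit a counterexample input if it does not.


Not equivalent: x=-4, y=-3, z=1 separates them (8 vs 32).
price: v := 6 | (abs(y) == (y + v)): true | x := 1 | v := -4 | result 8
price_opt: v := 1 | (!(abs(y) != (y + (v - 0)))): false | v := 16 | result 32
verdict: not equivalent; witness: x=-4, y=-3, z=1


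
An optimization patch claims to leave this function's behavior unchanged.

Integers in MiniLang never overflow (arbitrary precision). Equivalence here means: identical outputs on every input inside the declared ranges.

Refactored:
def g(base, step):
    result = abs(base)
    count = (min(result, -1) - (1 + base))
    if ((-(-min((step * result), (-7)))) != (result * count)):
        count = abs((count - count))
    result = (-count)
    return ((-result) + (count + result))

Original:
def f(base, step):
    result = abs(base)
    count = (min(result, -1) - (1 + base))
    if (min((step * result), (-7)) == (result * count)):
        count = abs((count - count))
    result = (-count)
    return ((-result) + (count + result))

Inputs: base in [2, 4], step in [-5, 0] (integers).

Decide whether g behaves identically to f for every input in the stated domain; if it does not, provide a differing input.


Take base=2, step=-5.
f: result := 2 | count := -4 | (min((step * result), (-7)) == (result * count)): false | result := 4 | result -4
g: result := 2 | count := -4 | ((-(-min((step * result), (-7)))) != (result * count)): true | count := 0 | result := 0 | result 0
-4 against 0: the behavior changed.
verdict: not equivalent; witness: base=2, step=-5


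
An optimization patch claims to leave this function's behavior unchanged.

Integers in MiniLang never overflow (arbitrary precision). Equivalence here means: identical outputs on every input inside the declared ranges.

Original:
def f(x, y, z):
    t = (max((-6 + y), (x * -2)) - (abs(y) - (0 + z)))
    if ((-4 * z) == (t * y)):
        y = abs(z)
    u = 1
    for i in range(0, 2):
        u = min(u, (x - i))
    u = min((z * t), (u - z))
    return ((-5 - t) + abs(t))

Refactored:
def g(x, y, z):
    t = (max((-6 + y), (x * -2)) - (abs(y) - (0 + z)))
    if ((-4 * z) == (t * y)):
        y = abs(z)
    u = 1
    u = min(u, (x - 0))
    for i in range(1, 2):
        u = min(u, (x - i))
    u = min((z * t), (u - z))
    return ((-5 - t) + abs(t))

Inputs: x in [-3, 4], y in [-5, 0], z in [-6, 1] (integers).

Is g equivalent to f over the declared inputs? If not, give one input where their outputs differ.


The two versions differ — the changes include min/max/abs usage differs; statement counts differ; loop structure differs; arithmetic usage differs; constant usage differs.
Tracing x=4, y=-1, z=-1: f: t = -9; ((-4 * z) == (t * y)) -> false; u = 1; [i=0]; u = 1; [i=1]; u = 1; u = 2; return 13 | g: t = -9; ((-4 * z) == (t * y)) -> false; u = 1; u = 1; [i=1]; u = 1; u = 2; return 13 — matching result 13.
Sweeping the whole domain (384 inputs) finds no disagreement.
verdict: equivalent


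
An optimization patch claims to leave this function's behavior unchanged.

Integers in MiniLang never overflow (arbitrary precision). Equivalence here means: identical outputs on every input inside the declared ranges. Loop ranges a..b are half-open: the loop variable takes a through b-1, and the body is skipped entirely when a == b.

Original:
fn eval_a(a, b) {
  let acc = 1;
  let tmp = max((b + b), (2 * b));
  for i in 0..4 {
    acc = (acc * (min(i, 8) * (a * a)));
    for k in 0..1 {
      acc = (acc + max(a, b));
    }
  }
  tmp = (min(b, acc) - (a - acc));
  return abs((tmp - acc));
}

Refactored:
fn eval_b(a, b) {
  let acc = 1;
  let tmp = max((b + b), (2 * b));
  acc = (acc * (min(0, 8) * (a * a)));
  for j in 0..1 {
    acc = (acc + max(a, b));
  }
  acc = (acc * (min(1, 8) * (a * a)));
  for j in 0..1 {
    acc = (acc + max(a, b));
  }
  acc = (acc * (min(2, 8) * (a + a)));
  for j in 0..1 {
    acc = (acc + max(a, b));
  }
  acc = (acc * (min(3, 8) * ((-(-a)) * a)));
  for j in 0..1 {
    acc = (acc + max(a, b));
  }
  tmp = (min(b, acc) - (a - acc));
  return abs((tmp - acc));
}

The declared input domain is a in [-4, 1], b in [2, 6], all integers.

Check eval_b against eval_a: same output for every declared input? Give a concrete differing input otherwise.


Try a=-4, b=2.
eval_a: acc = 1; tmp = 4; [i=0]; acc = 0; [k=0]; acc = 2; [i=1]; acc = 32; [k=0]; acc = 34; [i=2]; acc = 1088; [k=0]; acc = 1090; [i=3]; acc = 52320; [k=0]; acc = 52322; tmp = 52328; return 6
eval_b: acc = 1; tmp = 4; acc = 0; [j=0]; acc = 2; acc = 32; [j=0]; acc = 34; acc = -544; [j=0]; acc = -542; acc = -26016; [j=0]; acc = -26014; tmp = -52024; return 26010
6 vs 26010 — the two versions disagree here.
verdict: not equivalent; witness: a=-4, b=2


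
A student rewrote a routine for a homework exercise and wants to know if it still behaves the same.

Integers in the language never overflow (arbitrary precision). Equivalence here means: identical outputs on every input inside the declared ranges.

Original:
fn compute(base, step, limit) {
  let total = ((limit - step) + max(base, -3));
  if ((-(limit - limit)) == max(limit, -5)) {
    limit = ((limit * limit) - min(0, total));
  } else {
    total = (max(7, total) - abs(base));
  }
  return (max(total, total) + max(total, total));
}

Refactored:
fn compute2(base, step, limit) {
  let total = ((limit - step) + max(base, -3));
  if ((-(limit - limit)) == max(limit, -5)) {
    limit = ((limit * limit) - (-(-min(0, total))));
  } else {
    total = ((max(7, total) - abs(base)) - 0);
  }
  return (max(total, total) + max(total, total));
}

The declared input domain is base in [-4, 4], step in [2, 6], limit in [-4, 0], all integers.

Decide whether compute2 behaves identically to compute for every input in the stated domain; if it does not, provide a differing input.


The two versions differ — the changes include arithmetic usage differs; constant usage differs.
Spot check at base=3, step=5, limit=0 — compute: total becomes -2; next ((-(limit - limit)) == max(limit, -5)) evaluates to true; next limit becomes 2; next final value -4. compute2: total becomes -2; next ((-(limit - limit)) == max(limit, -5)) evaluates to true; next limit becomes 2; next final value -4. Both give -4.
Across all 225 domain points the two functions coincide.
verdict: equivalent


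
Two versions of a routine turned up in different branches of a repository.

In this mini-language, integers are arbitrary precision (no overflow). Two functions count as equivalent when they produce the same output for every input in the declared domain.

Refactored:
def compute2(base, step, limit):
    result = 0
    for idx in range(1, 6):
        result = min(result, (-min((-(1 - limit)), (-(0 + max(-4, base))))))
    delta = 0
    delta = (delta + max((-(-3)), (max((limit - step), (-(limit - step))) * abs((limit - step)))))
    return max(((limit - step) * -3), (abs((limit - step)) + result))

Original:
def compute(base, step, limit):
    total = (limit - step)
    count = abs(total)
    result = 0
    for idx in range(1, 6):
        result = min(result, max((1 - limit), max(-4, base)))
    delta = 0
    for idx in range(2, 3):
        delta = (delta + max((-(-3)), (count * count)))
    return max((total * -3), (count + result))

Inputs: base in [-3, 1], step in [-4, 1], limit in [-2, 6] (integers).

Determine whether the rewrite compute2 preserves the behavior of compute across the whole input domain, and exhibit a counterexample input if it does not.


This is a faithful refactor — statement counts differ; and arithmetic usage differs; and min/max/abs usage differs; and loop structure differs; and local variable names differ; and constant usage differs, but the computed results match everywhere.
As a probe, take base=-1, step=-3, limit=6: compute runs total := 9 | count := 9 | result := 0 | iter idx=1: | result := -1 | iter idx=2: | result := -1 | iter idx=3: | result := -1 | iter idx=4: | result := -1 | iter idx=5: | result := -1 | delta := 0 | iter idx=2: | delta := 81 | result 8; compute2 runs result := 0 | iter idx=1: | result := -1 | iter idx=2: | result := -1 | iter idx=3: | result := -1 | iter idx=4: | result := -1 | iter idx=5: | result := -1 | delta := 0 | delta := 81 | result 8; both end at 8.
Across all 270 domain points the two functions coincide.
verdict: equivalent


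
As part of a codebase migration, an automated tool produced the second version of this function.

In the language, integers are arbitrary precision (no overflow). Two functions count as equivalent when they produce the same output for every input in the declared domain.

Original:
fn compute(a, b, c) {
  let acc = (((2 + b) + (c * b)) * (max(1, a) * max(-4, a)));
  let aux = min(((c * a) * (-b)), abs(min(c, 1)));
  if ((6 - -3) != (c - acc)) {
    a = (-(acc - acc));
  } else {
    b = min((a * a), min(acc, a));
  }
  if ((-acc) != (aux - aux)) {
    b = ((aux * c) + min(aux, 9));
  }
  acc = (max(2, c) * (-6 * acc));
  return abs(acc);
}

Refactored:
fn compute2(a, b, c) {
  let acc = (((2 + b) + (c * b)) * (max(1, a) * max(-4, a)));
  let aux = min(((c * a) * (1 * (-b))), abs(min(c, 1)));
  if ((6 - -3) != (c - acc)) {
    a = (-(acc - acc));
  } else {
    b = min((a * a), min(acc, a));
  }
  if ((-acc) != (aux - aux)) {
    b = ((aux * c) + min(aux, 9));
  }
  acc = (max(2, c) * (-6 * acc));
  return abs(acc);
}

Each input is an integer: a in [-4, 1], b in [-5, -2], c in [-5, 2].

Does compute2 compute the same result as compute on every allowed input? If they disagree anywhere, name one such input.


Behavior is preserved: although arithmetic usage differs, and constant usage differs, the outputs never diverge.
One worked example (a=-2, b=-4, c=2) — compute: acc = 20; aux = -16; ((6 - -3) != (c - acc)) -> true; a = 0; ((-acc) != (aux - aux)) -> true; b = -48; acc = -240; return 240; compute2: acc = 20; aux = -16; ((6 - -3) != (c - acc)) -> true; a = 0; ((-acc) != (aux - aux)) -> true; b = -48; acc = -240; return 240; agreement on 240.
Checked all 192 inputs in the declared domain: the outputs agree on every one.
verdict: equivalent


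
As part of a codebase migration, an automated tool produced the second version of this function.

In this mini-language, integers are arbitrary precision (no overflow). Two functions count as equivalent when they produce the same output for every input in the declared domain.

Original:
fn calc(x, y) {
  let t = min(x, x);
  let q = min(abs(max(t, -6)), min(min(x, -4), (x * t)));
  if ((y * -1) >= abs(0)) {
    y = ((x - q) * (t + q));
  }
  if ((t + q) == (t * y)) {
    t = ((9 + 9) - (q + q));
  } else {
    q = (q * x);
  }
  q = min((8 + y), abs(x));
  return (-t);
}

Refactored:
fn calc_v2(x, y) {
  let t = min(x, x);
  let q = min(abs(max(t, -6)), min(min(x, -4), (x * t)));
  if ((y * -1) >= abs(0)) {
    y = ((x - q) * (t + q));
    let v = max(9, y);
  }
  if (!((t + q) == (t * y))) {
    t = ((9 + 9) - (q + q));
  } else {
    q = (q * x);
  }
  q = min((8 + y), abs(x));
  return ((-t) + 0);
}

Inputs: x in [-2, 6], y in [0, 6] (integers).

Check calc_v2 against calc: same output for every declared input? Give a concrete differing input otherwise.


Evaluate both at x=-2, y=0.
calc: t = -2; q = -4; ((y * -1) >= abs(0)) -> true; y = -12; ((t + q) == (t * y)) -> false; q = 8; q = -4; return 2
calc_v2: t = -2; q = -4; ((y * -1) >= abs(0)) -> true; y = -12; v = 9; (!((t + q) == (t * y))) -> true; t = 26; q = -4; return -26
2 against -26: the behavior changed.
verdict: not equivalent; witness: x=-2, y=0


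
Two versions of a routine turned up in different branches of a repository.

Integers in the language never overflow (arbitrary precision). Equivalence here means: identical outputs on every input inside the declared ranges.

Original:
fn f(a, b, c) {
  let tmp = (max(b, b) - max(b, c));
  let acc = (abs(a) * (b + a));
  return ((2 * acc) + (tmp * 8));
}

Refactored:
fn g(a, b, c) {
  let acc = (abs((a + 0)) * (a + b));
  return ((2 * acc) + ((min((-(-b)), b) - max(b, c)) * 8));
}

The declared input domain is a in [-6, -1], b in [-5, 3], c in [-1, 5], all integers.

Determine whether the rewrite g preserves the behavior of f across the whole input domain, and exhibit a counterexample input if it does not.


Equivalent. There is a behavioral-looking edit here, yet the outcome never shifts on this domain.
Across all 378 domain points the two functions coincide.
Spot check at a=-1, b=-3, c=5 — f: tmp := -8 | acc := -4 | result -72. g: acc := -4 | result -72. Both give -72.
verdict: equivalent


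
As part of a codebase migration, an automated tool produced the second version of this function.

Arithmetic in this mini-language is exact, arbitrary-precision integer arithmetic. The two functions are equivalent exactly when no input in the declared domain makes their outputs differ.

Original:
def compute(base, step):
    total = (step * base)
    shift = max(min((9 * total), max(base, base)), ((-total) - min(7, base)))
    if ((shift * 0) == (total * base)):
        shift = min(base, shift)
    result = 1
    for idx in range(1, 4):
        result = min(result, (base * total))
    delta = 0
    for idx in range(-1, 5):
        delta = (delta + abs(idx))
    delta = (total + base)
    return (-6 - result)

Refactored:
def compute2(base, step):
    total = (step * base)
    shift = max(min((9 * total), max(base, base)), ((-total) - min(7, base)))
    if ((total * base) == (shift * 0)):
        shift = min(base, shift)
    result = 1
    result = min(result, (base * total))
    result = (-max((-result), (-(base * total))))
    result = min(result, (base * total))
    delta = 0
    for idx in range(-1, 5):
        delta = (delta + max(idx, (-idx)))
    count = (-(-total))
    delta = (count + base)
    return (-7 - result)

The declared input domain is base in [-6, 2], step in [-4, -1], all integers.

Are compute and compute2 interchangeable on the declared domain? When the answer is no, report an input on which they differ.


These are not equivalent — on base=-6, step=-4 the outputs split (138 vs 137).
compute: total = 24; shift = -6; ((shift * 0) == (total * base)) -> false; result = 1; [idx=1]; result = -144; [idx=2]; result = -144; [idx=3]; result = -144; delta = 0; [idx=-1]; delta = 1; [idx=0]; delta = 1; [idx=1]; delta = 2; [idx=2]; delta = 4; [idx=3]; delta = 7; [idx=4]; delta = 11; delta = 18; return 138
compute2: total = 24; shift = -6; ((total * base) == (shift * 0)) -> false; result = 1; result = -144; result = -144; result = -144; delta = 0; [idx=-1]; delta = 1; [idx=0]; delta = 1; [idx=1]; delta = 2; [idx=2]; delta = 4; [idx=3]; delta = 7; [idx=4]; delta = 11; count = 24; delta = 18; return 137
verdict: not equivalent; witness: base=-6, step=-4


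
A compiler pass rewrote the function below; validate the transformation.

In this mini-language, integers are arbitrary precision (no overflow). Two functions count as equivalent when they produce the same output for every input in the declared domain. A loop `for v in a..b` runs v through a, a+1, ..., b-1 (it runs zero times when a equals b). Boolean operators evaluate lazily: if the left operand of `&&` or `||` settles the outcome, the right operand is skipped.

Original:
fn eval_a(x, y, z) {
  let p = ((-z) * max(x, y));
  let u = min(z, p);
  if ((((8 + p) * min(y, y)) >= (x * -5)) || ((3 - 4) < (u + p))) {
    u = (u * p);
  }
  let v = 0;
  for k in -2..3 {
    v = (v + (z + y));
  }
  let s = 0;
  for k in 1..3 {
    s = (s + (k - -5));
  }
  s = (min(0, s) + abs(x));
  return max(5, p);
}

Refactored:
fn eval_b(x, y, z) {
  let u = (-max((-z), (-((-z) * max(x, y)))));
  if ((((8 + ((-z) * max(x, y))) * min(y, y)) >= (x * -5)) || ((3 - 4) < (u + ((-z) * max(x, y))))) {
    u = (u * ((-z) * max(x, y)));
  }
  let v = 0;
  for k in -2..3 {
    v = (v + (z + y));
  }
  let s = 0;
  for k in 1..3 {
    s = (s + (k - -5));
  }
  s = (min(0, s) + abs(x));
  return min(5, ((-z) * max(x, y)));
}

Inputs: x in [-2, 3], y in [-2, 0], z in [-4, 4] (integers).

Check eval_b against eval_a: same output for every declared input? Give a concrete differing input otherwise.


There is a counterexample at x=-2, y=-2, z=-4: 5 on one side, -8 on the other.
eval_a: p becomes -8; next u becomes -8; next ((((8 + p) * min(y, y)) >= (x * -5)) || ((3 - 4) < (u + p))) evaluates to false; next v becomes 0; next at k=-2:; next v becomes -6; next at k=-1:; next v becomes -12; next at k=0:; next v becomes -18; next at k=1:; next v becomes -24; next at k=2:; next v becomes -30; next s becomes 0; next at k=1:; next s becomes 6; next at k=2:; next s becomes 13; next s becomes 2; next final value 5
eval_b: u becomes -8; next ((((8 + ((-z) * max(x, y))) * min(y, y)) >= (x * -5)) || ((3 - 4) < (u + ((-z) * max(x, y))))) evaluates to false; next v becomes 0; next at k=-2:; next v becomes -6; next at k=-1:; next v becomes -12; next at k=0:; next v becomes -18; next at k=1:; next v becomes -24; next at k=2:; next v becomes -30; next s becomes 0; next at k=1:; next s becomes 6; next at k=2:; next s becomes 13; next s becomes 2; next final value -8
verdict: not equivalent; witness: x=-2, y=-2, z=-4


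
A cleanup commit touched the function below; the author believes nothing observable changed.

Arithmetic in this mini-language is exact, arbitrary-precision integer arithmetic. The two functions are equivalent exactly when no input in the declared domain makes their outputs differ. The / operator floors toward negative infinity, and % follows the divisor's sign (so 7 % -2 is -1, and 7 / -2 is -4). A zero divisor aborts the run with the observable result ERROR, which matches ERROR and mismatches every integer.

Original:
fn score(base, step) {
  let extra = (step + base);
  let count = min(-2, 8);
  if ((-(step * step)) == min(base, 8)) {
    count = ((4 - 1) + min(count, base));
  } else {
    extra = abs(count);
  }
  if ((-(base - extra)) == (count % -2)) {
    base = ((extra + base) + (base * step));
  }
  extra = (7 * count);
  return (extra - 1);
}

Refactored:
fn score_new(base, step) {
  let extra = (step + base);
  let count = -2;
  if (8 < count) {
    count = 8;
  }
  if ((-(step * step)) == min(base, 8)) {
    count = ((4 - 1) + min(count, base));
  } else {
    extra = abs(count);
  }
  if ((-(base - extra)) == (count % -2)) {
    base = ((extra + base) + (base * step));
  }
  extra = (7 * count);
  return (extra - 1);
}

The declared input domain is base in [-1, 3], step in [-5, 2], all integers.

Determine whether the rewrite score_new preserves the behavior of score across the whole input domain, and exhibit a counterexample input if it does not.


The two versions differ — the changes include constant usage differs; and statement counts differ; and comparison usage differs; and branching structure differs; and min/max/abs usage differs.
One worked example (base=1, step=-5) — score: extra becomes -4; next count becomes -2; next ((-(step * step)) == min(base, 8)) evaluates to false; next extra becomes 2; next ((-(base - extra)) == (count % -2)) evaluates to false; next extra becomes -14; next final value -15; score_new: extra becomes -4; next count becomes -2; next (8 < count) evaluates to false; next ((-(step * step)) == min(base, 8)) evaluates to false; next extra becomes 2; next ((-(base - extra)) == (count % -2)) evaluates to false; next extra becomes -14; next final value -15; agreement on -15.
An exhaustive pass over the 40 declared inputs shows identical outputs.
verdict: equivalent


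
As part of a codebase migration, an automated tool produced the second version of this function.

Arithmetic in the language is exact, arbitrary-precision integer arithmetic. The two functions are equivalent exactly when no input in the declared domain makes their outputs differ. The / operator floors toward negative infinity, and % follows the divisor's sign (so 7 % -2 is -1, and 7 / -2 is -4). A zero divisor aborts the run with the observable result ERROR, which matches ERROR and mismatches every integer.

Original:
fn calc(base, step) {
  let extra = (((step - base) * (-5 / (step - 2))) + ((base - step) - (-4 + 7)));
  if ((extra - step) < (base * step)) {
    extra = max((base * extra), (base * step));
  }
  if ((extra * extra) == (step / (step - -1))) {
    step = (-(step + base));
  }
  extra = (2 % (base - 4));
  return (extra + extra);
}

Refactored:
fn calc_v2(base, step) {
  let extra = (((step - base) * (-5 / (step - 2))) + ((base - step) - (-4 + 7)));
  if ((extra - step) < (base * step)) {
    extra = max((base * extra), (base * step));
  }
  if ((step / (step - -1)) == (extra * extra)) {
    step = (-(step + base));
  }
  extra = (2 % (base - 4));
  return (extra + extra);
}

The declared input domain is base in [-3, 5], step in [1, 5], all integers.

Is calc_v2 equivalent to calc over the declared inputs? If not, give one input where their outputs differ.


Behavior is preserved: although same computation, different form, the outputs never diverge.
As a probe, take base=1, step=5: calc runs extra=-15, then ((extra - step) < (base * step)) is true, then extra=5, then ((extra * extra) == (step / (step - -1))) is false, then extra=-1, then returns -2; calc_v2 runs extra=-15, then ((extra - step) < (base * step)) is true, then extra=5, then ((step / (step - -1)) == (extra * extra)) is false, then extra=-1, then returns -2; both end at -2.
Every one of the 45 inputs gives matching results.
verdict: equivalent


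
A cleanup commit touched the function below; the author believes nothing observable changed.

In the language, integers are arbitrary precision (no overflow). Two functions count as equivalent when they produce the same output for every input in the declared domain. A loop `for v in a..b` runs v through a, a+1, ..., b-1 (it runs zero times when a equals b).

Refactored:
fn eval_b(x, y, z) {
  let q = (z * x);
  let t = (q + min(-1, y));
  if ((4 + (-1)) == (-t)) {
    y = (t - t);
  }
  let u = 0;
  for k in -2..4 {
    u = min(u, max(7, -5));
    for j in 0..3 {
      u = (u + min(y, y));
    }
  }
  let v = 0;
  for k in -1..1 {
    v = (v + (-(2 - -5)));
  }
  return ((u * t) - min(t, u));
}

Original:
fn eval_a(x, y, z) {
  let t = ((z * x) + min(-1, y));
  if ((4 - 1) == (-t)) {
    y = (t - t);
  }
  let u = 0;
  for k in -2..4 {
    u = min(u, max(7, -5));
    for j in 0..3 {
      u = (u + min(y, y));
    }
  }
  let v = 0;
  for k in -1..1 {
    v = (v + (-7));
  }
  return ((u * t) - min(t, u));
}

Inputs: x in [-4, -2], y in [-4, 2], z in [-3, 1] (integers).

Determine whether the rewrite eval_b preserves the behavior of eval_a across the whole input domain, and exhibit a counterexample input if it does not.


The two are interchangeable: statement counts differ, constant usage differs, local variable names differ, arithmetic usage differs, and every declared input agrees.
As a probe, take x=-2, y=-4, z=-3: eval_a runs t=2, then ((4 - 1) == (-t)) is false, then u=0, then (k=-2), then u=0, then (j=0), then u=-4, then (j=1), then u=-8, then (j=2), then u=-12, then (k=-1), then u=-12, then (j=0), then u=-16, then (j=1), then u=-20, then (j=2), then u=-24, then (k=0), then u=-24, then (j=0), then u=-28, then (j=1), then u=-32, then (j=2), then u=-36, then (k=1), then u=-36, then (j=0), then u=-40, then (j=1), then u=-44, then (j=2), then u=-48, then (k=2), then u=-48, then (j=0), then u=-52, then (j=1), then u=-56, then (j=2), then u=-60, then (k=3), then u=-60, then (j=0), then u=-64, then (j=1), then u=-68, then (j=2), then u=-72, then v=0, then (k=-1), then v=-7, then (k=0), then v=-14, then returns -72; eval_b runs q=6, then t=2, then ((4 + (-1)) == (-t)) is false, then u=0, then (k=-2), then u=0, then (j=0), then u=-4, then (j=1), then u=-8, then (j=2), then u=-12, then (k=-1), then u=-12, then (j=0), then u=-16, then (j=1), then u=-20, then (j=2), then u=-24, then (k=0), then u=-24, then (j=0), then u=-28, then (j=1), then u=-32, then (j=2), then u=-36, then (k=1), then u=-36, then (j=0), then u=-40, then (j=1), then u=-44, then (j=2), then u=-48, then (k=2), then u=-48, then (j=0), then u=-52, then (j=1), then u=-56, then (j=2), then u=-60, then (k=3), then u=-60, then (j=0), then u=-64, then (j=1), then u=-68, then (j=2), then u=-72, then v=0, then (k=-1), then v=-7, then (k=0), then v=-14, then returns -72; both end at -72.
Sweeping the whole domain (105 inputs) finds no disagreement.
verdict: equivalent


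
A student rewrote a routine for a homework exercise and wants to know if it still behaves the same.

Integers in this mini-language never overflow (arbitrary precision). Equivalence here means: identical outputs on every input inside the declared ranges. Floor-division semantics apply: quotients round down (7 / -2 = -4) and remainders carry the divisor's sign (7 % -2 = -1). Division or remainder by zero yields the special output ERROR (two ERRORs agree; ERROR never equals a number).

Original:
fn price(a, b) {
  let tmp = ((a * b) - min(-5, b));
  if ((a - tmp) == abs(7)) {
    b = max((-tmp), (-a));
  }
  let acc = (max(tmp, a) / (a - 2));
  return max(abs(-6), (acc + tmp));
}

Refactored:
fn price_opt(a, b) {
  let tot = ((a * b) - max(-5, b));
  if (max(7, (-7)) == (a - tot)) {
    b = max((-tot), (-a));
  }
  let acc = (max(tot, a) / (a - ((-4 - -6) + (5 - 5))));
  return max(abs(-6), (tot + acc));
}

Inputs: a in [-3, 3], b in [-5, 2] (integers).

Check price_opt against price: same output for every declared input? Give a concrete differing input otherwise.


Evaluate both at a=-3, b=-4.
price: tmp=17, then ((a - tmp) == abs(7)) is false, then acc=-4, then returns 13
price_opt: tot=16, then (max(7, (-7)) == (a - tot)) is false, then acc=-4, then returns 12
13 and 12 differ, so these are not the same function on this domain.
verdict: not equivalent; witness: a=-3, b=-4
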